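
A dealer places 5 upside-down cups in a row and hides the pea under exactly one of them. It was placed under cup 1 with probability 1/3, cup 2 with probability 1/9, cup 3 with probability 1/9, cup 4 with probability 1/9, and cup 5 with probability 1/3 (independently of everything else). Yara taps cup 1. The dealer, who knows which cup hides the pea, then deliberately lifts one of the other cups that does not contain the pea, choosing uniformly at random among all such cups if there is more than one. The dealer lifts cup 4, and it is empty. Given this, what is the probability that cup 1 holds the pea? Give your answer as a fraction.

9/29

Apply Bayes' rule, conditioning on where the pea actually is.
If it is under cup 1 (prior 1/3): the dealer has 4 equally likely choices, so probability 1/4; weight (1/3)·(1/4) = 1/12.
If it is under either of cups 2 and 3 (prior 1/9 each): the dealer has 3 equally likely choices, so probability 1/3; weight (1/9)·(1/3) = 1/27 each.
If it is under cup 4 (prior 1/9): the dealer opened cup 4, so this case is ruled out; weight (1/9)·0 = 0.
If it is under cup 5 (prior 1/3): the dealer has 3 equally likely choices, so probability 1/3; weight (1/3)·(1/3) = 1/9.
The weights sum to 29/108.
So P(the pea under cup 1 | the dealer opened cup 4) = (1/12) / (29/108) = 9/29.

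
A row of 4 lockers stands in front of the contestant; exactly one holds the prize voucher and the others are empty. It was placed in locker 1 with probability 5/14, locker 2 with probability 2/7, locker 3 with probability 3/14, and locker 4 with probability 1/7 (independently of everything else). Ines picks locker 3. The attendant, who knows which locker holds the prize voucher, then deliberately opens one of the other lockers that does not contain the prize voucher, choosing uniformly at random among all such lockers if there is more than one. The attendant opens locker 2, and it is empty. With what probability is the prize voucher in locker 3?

2/9

Apply Bayes' rule, conditioning on where the prize voucher actually is.
If it is in locker 1 (prior 5/14): the attendant has 2 equally likely choices, so probability 1/2; weight (5/14)·(1/2) = 5/28.
If it is in locker 2 (prior 2/7): the attendant opened locker 2, so this case is ruled out; weight (2/7)·0 = 0.
If it is in locker 3 (prior 3/14): the attendant has 3 equally likely choices, so probability 1/3; weight (3/14)·(1/3) = 1/14.
If it is in locker 4 (prior 1/7): the attendant has 2 equally likely choices, so probability 1/2; weight (1/7)·(1/2) = 1/14.
The weights sum to 9/28.
So P(the prize voucher in locker 3 | the attendant opened locker 2) = (1/14) / (9/28) = 2/9.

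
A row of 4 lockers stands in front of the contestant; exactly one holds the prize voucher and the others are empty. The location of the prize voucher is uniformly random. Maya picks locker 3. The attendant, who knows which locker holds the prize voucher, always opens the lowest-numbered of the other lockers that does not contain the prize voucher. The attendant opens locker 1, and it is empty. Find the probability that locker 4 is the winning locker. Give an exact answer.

1/3

Consider each possible location of the prize voucher in turn.
If it is in locker 1 (prior 1/4): the attendant opened locker 1, so this case is ruled out; weight (1/4)·0 = 0.
If it is in any of lockers 2, 3, and 4 (prior 1/4 each): locker 1 is the lowest-numbered option available, probability 1; weight (1/4)·1 = 1/4 each.
The weights sum to 3/4.
So P(the prize voucher in locker 4 | the attendant opened locker 1) = (1/4) / (3/4) = 1/3.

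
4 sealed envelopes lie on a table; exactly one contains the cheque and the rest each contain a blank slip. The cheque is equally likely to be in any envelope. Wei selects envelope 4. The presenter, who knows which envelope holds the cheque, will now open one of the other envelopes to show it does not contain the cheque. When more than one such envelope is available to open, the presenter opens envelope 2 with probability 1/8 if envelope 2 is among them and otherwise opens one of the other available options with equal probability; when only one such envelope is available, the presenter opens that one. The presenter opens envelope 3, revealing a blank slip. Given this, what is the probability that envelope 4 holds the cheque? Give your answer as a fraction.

7/29

Consider each possible location of the cheque in turn.
If it is in envelope 1 (prior 1/4): envelope 2 is available but not opened, probability 7/8; weight (1/4)·(7/8) = 7/32.
If it is in envelope 2 (prior 1/4): envelope 2 holds the prize so is unavailable; the presenter chooses uniformly among the 2 others, probability 1/2; weight (1/4)·(1/2) = 1/8.
If it is in envelope 3 (prior 1/4): the presenter opened envelope 3, so this case is ruled out; weight (1/4)·0 = 0.
If it is in envelope 4 (prior 1/4): envelope 2 is available but not opened; envelope 3 gets probability (1 − 1/8)/2 = 7/16; weight (1/4)·(7/16) = 7/64.
The weights sum to 29/64.
So P(the cheque in envelope 4 | the presenter opened envelope 3) = (7/64) / (29/64) = 7/29.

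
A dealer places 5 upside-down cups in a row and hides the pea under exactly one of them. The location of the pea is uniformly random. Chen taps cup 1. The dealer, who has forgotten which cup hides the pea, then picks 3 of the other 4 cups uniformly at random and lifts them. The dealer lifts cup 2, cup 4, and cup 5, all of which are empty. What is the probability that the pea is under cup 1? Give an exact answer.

Consider each possible location of the pea in turn.
If it is under either of cups 1 and 3 (prior 1/5 each): the dealer picks exactly this set with probability 1/4 regardless, and none is the prize; weight (1/5)·(1/4) = 1/20 each.
If it is under any of cups 2, 4, and 5 (prior 1/5 each): that cup was opened and seen not to hold the prize — ruled out; weight (1/5)·0 = 0 each.
The weights sum to 1/10.
So P(the pea under cup 1 | the dealer opened cup 2, cup 4, and cup 5) = (1/20) / (1/10) = 1/2.

1/2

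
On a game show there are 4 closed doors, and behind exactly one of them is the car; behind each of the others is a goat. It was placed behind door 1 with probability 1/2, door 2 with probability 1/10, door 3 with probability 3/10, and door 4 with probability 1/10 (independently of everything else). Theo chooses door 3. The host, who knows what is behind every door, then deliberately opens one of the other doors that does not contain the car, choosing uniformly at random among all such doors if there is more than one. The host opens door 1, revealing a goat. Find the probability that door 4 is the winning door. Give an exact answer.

Apply Bayes' rule, conditioning on where the car actually is.
If it is behind door 1 (prior 1/2): the host opened door 1, so this case is ruled out; weight (1/2)·0 = 0.
If it is behind either of doors 2 and 4 (prior 1/10 each): the host has 2 equally likely choices, so probability 1/2; weight (1/10)·(1/2) = 1/20 each.
If it is behind door 3 (prior 3/10): the host has 3 equally likely choices, so probability 1/3; weight (3/10)·(1/3) = 1/10.
The weights sum to 1/5.
So P(the car behind door 4 | the host opened door 1) = (1/20) / (1/5) = 1/4.

1/4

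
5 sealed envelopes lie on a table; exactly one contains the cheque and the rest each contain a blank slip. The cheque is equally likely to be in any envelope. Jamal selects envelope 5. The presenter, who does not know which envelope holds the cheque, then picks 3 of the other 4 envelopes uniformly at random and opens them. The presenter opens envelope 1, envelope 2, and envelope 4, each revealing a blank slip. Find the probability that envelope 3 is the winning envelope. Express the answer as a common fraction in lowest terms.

1/2

Because the presenter chose which envelopes to open without knowing where the cheque is, the choice is independent of the prize location. Learning that none of the 3 opened envelopes holds the cheque simply rules out those 3 locations and leaves the remaining 2 envelopes still equally likely by symmetry.
So P(the cheque in envelope 3) = 1/2.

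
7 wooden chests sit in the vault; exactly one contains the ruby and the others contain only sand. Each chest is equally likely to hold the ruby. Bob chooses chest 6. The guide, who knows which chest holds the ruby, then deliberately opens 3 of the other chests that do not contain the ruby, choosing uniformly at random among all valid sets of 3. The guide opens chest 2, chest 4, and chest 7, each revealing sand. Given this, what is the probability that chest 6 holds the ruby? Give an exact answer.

1/7

Apply Bayes' rule, conditioning on where the ruby actually is.
If it is in any of chests 1, 3, and 5 (prior 1/7 each): the guide has 10 equally likely choices, so probability 1/10; weight (1/7)·(1/10) = 1/70 each.
If it is in any of chests 2, 4, and 7 (prior 1/7 each): that chest was opened and seen not to hold the prize — ruled out; weight (1/7)·0 = 0 each.
If it is in chest 6 (prior 1/7): the guide has 20 equally likely choices, so probability 1/20; weight (1/7)·(1/20) = 1/140.
The weights sum to 1/20.
So P(the ruby in chest 6 | the guide opened chest 2, chest 4, and chest 7) = (1/140) / (1/20) = 1/7.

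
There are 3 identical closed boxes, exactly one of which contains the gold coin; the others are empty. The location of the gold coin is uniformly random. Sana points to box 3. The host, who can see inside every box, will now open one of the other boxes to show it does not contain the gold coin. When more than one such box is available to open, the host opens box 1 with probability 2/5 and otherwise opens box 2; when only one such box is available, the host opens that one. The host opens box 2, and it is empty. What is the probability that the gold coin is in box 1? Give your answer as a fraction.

Consider each possible location of the gold coin in turn.
If it is in box 1 (prior 1/3): only box 2 is available, probability 1; weight (1/3)·1 = 1/3.
If it is in box 2 (prior 1/3): the host opened box 2, so this case is ruled out; weight (1/3)·0 = 0.
If it is in box 3 (prior 1/3): box 1 is available but not opened, probability 3/5; weight (1/3)·(3/5) = 1/5.
The weights sum to 8/15.
So P(the gold coin in box 1 | the host opened box 2) = (1/3) / (8/15) = 5/8.

5/8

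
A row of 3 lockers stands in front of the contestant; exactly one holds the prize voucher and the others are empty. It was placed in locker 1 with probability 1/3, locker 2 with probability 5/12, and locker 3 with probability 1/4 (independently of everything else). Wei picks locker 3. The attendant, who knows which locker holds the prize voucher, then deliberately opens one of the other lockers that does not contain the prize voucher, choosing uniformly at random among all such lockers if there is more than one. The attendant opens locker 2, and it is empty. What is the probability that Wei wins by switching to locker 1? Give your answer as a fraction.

Apply Bayes' rule, conditioning on where the prize voucher actually is.
If it is in locker 1 (prior 1/3): the attendant has no choice, probability 1; weight (1/3)·1 = 1/3.
If it is in locker 2 (prior 5/12): the attendant opened locker 2, so this case is ruled out; weight (5/12)·0 = 0.
If it is in locker 3 (prior 1/4): the attendant has 2 equally likely choices, so probability 1/2; weight (1/4)·(1/2) = 1/8.
The weights sum to 11/24.
So P(the prize voucher in locker 1 | the attendant opened locker 2) = (1/3) / (11/24) = 8/11.

8/11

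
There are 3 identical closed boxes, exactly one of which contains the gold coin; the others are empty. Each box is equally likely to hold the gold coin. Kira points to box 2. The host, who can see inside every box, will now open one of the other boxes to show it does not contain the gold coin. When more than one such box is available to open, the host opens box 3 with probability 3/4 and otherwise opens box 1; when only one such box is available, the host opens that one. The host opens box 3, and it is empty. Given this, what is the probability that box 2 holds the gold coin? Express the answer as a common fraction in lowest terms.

Consider each possible location of the gold coin in turn.
If it is in box 1 (prior 1/3): only box 3 is available, probability 1; weight (1/3)·1 = 1/3.
If it is in box 2 (prior 1/3): box 3 is available, opened with probability 3/4; weight (1/3)·(3/4) = 1/4.
If it is in box 3 (prior 1/3): the host opened box 3, so this case is ruled out; weight (1/3)·0 = 0.
The weights sum to 7/12.
So P(the gold coin in box 2 | the host opened box 3) = (1/4) / (7/12) = 3/7.

3/7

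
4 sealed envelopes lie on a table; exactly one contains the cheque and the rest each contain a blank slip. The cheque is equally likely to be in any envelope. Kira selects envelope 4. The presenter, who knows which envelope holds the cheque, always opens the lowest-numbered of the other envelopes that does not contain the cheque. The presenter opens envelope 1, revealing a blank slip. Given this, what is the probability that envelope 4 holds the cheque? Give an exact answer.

Consider each possible location of the cheque in turn.
If it is in envelope 1 (prior 1/4): the presenter opened envelope 1, so this case is ruled out; weight (1/4)·0 = 0.
If it is in any of envelopes 2, 3, and 4 (prior 1/4 each): envelope 1 is the lowest-numbered option available, probability 1; weight (1/4)·1 = 1/4 each.
The weights sum to 3/4.
So P(the cheque in envelope 4 | the presenter opened envelope 1) = (1/4) / (3/4) = 1/3.

1/3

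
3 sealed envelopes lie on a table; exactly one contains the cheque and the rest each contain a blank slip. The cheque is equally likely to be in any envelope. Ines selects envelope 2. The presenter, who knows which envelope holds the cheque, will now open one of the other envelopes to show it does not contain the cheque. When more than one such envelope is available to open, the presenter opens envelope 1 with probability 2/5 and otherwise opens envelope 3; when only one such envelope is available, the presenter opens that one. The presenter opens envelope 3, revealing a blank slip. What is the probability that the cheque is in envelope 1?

5/8

Consider each possible location of the cheque in turn.
If it is in envelope 1 (prior 1/3): only envelope 3 is available, probability 1; weight (1/3)·1 = 1/3.
If it is in envelope 2 (prior 1/3): envelope 1 is available but not opened, probability 3/5; weight (1/3)·(3/5) = 1/5.
If it is in envelope 3 (prior 1/3): the presenter opened envelope 3, so this case is ruled out; weight (1/3)·0 = 0.
The weights sum to 8/15.
So P(the cheque in envelope 1 | the presenter opened envelope 3) = (1/3) / (8/15) = 5/8.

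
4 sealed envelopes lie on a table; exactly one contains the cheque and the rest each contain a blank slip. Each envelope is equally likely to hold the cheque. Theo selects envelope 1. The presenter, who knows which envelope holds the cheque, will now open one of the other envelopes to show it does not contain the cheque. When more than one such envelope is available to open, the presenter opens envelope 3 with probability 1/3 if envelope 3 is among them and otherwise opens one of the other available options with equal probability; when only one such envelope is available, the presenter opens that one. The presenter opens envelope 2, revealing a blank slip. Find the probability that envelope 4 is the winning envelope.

Apply Bayes' rule, conditioning on where the cheque actually is.
If it is in envelope 1 (prior 1/4): envelope 3 is available but not opened; envelope 2 gets probability (1 − 1/3)/2 = 1/3; weight (1/4)·(1/3) = 1/12.
If it is in envelope 2 (prior 1/4): the presenter opened envelope 2, so this case is ruled out; weight (1/4)·0 = 0.
If it is in envelope 3 (prior 1/4): envelope 3 holds the prize so is unavailable; the presenter chooses uniformly among the 2 others, probability 1/2; weight (1/4)·(1/2) = 1/8.
If it is in envelope 4 (prior 1/4): envelope 3 is available but not opened, probability 2/3; weight (1/4)·(2/3) = 1/6.
The weights sum to 3/8.
So P(the cheque in envelope 4 | the presenter opened envelope 2) = (1/6) / (3/8) = 4/9.

4/9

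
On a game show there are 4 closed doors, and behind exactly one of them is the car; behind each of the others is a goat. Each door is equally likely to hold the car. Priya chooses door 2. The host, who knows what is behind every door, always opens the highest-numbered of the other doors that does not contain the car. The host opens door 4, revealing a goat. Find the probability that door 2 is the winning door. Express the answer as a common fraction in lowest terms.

Consider each possible location of the car in turn.
If it is behind any of doors 1, 2, and 3 (prior 1/4 each): door 4 is the highest-numbered option available, probability 1; weight (1/4)·1 = 1/4 each.
If it is behind door 4 (prior 1/4): the host opened door 4, so this case is ruled out; weight (1/4)·0 = 0.
The weights sum to 3/4.
So P(the car behind door 2 | the host opened door 4) = (1/4) / (3/4) = 1/3.

1/3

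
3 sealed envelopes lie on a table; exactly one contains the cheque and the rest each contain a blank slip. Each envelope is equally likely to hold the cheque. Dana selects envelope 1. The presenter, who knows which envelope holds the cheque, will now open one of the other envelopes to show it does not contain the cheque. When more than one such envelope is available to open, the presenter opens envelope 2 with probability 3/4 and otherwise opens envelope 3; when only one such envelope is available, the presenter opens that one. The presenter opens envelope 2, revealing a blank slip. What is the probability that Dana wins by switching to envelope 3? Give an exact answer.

Consider each possible location of the cheque in turn.
If it is in envelope 1 (prior 1/3): envelope 2 is available, opened with probability 3/4; weight (1/3)·(3/4) = 1/4.
If it is in envelope 2 (prior 1/3): the presenter opened envelope 2, so this case is ruled out; weight (1/3)·0 = 0.
If it is in envelope 3 (prior 1/3): only envelope 2 is available, probability 1; weight (1/3)·1 = 1/3.
The weights sum to 7/12.
So P(the cheque in envelope 3 | the presenter opened envelope 2) = (1/3) / (7/12) = 4/7.

4/7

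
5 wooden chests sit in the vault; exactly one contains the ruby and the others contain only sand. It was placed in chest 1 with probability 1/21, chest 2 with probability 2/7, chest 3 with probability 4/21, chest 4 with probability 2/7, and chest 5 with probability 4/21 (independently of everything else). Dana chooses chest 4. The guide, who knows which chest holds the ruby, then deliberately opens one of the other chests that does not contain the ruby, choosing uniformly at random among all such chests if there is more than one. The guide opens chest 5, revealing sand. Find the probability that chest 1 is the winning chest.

Condition on the true location of the ruby.
If it is in chest 1 (prior 1/21): the guide has 3 equally likely choices, so probability 1/3; weight (1/21)·(1/3) = 1/63.
If it is in chest 2 (prior 2/7): the guide has 3 equally likely choices, so probability 1/3; weight (2/7)·(1/3) = 2/21.
If it is in chest 3 (prior 4/21): the guide has 3 equally likely choices, so probability 1/3; weight (4/21)·(1/3) = 4/63.
If it is in chest 4 (prior 2/7): the guide has 4 equally likely choices, so probability 1/4; weight (2/7)·(1/4) = 1/14.
If it is in chest 5 (prior 4/21): the guide opened chest 5, so this case is ruled out; weight (4/21)·0 = 0.
The weights sum to 31/126.
So P(the ruby in chest 1 | the guide opened chest 5) = (1/63) / (31/126) = 2/31.

2/31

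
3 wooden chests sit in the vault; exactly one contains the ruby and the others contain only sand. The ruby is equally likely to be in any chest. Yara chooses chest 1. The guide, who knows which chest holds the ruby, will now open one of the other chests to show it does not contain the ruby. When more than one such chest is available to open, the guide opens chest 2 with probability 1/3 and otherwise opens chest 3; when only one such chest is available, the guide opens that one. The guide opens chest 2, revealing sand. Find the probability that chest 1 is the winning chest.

Apply Bayes' rule, conditioning on where the ruby actually is.
If it is in chest 1 (prior 1/3): chest 2 is available, opened with probability 1/3; weight (1/3)·(1/3) = 1/9.
If it is in chest 2 (prior 1/3): the guide opened chest 2, so this case is ruled out; weight (1/3)·0 = 0.
If it is in chest 3 (prior 1/3): only chest 2 is available, probability 1; weight (1/3)·1 = 1/3.
The weights sum to 4/9.
So P(the ruby in chest 1 | the guide opened chest 2) = (1/9) / (4/9) = 1/4.

1/4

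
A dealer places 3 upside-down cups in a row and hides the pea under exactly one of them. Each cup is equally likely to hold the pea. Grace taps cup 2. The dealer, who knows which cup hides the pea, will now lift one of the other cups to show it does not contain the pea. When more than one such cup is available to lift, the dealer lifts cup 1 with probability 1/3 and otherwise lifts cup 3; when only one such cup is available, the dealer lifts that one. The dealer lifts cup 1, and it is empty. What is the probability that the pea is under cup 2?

1/4

Apply Bayes' rule, conditioning on where the pea actually is.
If it is under cup 1 (prior 1/3): the dealer opened cup 1, so this case is ruled out; weight (1/3)·0 = 0.
If it is under cup 2 (prior 1/3): cup 1 is available, opened with probability 1/3; weight (1/3)·(1/3) = 1/9.
If it is under cup 3 (prior 1/3): only cup 1 is available, probability 1; weight (1/3)·1 = 1/3.
The weights sum to 4/9.
So P(the pea under cup 2 | the dealer opened cup 1) = (1/9) / (4/9) = 1/4.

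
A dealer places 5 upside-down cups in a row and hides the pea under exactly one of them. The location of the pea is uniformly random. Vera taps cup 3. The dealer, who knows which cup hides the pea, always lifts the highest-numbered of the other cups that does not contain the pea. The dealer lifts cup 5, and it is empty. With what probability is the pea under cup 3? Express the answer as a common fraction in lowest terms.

Condition on the true location of the pea.
If it is under any of cups 1, 2, 3, and 4 (prior 1/5 each): cup 5 is the highest-numbered option available, probability 1; weight (1/5)·1 = 1/5 each.
If it is under cup 5 (prior 1/5): the dealer opened cup 5, so this case is ruled out; weight (1/5)·0 = 0.
The weights sum to 4/5.
So P(the pea under cup 3 | the dealer opened cup 5) = (1/5) / (4/5) = 1/4.

1/4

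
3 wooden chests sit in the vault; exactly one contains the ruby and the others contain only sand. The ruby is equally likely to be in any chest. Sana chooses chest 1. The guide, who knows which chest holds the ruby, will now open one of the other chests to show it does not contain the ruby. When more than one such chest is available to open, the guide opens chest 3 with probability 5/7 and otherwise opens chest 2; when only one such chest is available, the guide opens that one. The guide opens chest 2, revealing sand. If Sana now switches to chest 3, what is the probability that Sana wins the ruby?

7/9

Apply Bayes' rule, conditioning on where the ruby actually is.
If it is in chest 1 (prior 1/3): chest 3 is available but not opened, probability 2/7; weight (1/3)·(2/7) = 2/21.
If it is in chest 2 (prior 1/3): the guide opened chest 2, so this case is ruled out; weight (1/3)·0 = 0.
If it is in chest 3 (prior 1/3): only chest 2 is available, probability 1; weight (1/3)·1 = 1/3.
The weights sum to 3/7.
So P(the ruby in chest 3 | the guide opened chest 2) = (1/3) / (3/7) = 7/9.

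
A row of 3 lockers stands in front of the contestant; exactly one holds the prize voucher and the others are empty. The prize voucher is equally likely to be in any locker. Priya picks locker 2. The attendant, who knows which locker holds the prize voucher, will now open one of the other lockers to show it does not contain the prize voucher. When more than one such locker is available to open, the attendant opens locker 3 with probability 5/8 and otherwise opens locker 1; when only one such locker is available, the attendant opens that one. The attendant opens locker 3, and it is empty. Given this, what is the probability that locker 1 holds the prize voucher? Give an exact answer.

8/13

Apply Bayes' rule, conditioning on where the prize voucher actually is.
If it is in locker 1 (prior 1/3): only locker 3 is available, probability 1; weight (1/3)·1 = 1/3.
If it is in locker 2 (prior 1/3): locker 3 is available, opened with probability 5/8; weight (1/3)·(5/8) = 5/24.
If it is in locker 3 (prior 1/3): the attendant opened locker 3, so this case is ruled out; weight (1/3)·0 = 0.
The weights sum to 13/24.
So P(the prize voucher in locker 1 | the attendant opened locker 3) = (1/3) / (13/24) = 8/13.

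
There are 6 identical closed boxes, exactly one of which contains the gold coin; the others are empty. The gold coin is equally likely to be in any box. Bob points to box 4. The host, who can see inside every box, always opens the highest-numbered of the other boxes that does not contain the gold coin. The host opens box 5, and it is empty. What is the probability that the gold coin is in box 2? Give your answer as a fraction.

0

Apply Bayes' rule, conditioning on where the gold coin actually is.
If it is in any of boxes 1, 2, 3, and 4 (prior 1/6 each): the host would have opened box 6 instead, probability 0; weight (1/6)·0 = 0 each.
If it is in box 5 (prior 1/6): the host opened box 5, so this case is ruled out; weight (1/6)·0 = 0.
If it is in box 6 (prior 1/6): box 5 is the highest-numbered option available, probability 1; weight (1/6)·1 = 1/6.
The weights sum to 1/6.
So P(the gold coin in box 2 | the host opened box 5) = 0 / (1/6) = 0.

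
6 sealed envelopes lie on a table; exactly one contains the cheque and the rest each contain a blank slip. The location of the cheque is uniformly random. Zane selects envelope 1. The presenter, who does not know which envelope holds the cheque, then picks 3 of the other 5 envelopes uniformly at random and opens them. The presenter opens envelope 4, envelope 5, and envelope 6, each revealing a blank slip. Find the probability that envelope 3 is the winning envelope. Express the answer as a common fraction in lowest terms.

1/3

Apply Bayes' rule, conditioning on where the cheque actually is.
If it is in any of envelopes 1, 2, and 3 (prior 1/6 each): the presenter picks exactly this set with probability 1/10 regardless, and none is the prize; weight (1/6)·(1/10) = 1/60 each.
If it is in any of envelopes 4, 5, and 6 (prior 1/6 each): that envelope was opened and seen not to hold the prize — ruled out; weight (1/6)·0 = 0 each.
The weights sum to 1/20.
So P(the cheque in envelope 3 | the presenter opened envelope 4, envelope 5, and envelope 6) = (1/60) / (1/20) = 1/3.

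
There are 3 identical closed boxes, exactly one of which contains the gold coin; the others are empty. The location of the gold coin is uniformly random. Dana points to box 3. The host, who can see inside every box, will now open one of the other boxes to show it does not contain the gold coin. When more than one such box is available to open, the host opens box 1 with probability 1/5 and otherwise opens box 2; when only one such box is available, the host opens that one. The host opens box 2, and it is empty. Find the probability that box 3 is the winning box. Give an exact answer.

Apply Bayes' rule, conditioning on where the gold coin actually is.
If it is in box 1 (prior 1/3): only box 2 is available, probability 1; weight (1/3)·1 = 1/3.
If it is in box 2 (prior 1/3): the host opened box 2, so this case is ruled out; weight (1/3)·0 = 0.
If it is in box 3 (prior 1/3): box 1 is available but not opened, probability 4/5; weight (1/3)·(4/5) = 4/15.
The weights sum to 3/5.
So P(the gold coin in box 3 | the host opened box 2) = (4/15) / (3/5) = 4/9.

4/9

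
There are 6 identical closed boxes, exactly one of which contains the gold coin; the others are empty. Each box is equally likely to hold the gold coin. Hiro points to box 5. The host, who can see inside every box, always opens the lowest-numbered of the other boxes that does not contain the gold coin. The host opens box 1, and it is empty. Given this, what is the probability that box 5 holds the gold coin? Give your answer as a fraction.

1/5

Apply Bayes' rule, conditioning on where the gold coin actually is.
If it is in box 1 (prior 1/6): the host opened box 1, so this case is ruled out; weight (1/6)·0 = 0.
If it is in any of boxes 2, 3, 4, 5, and 6 (prior 1/6 each): box 1 is the lowest-numbered option available, probability 1; weight (1/6)·1 = 1/6 each.
The weights sum to 5/6.
So P(the gold coin in box 5 | the host opened box 1) = (1/6) / (5/6) = 1/5.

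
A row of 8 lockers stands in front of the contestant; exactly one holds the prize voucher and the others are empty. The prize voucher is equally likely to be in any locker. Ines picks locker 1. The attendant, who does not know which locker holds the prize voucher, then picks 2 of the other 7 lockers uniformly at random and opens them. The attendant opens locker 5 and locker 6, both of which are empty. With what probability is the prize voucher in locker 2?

1/6

Because the attendant chose which lockers to open without knowing where the prize voucher is, the choice is independent of the prize location. Learning that none of the 2 opened lockers holds the prize voucher simply rules out those 2 locations and leaves the remaining 6 lockers still equally likely by symmetry.
So P(the prize voucher in locker 2) = 1/6.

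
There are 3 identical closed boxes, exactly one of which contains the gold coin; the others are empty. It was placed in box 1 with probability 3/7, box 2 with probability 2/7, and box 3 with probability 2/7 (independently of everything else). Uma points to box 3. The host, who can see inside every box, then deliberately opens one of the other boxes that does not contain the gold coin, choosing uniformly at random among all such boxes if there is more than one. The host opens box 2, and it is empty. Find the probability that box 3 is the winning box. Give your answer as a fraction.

1/4

Apply Bayes' rule, conditioning on where the gold coin actually is.
If it is in box 1 (prior 3/7): the host has no choice, probability 1; weight (3/7)·1 = 3/7.
If it is in box 2 (prior 2/7): the host opened box 2, so this case is ruled out; weight (2/7)·0 = 0.
If it is in box 3 (prior 2/7): the host has 2 equally likely choices, so probability 1/2; weight (2/7)·(1/2) = 1/7.
The weights sum to 4/7.
So P(the gold coin in box 3 | the host opened box 2) = (1/7) / (4/7) = 1/4.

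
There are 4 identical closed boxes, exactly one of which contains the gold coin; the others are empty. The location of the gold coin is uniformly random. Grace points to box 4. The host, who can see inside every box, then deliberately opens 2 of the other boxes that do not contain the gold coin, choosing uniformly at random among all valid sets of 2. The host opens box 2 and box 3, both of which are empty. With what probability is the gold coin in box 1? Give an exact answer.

3/4

Apply Bayes' rule, conditioning on where the gold coin actually is.
If it is in box 1 (prior 1/4): the host has no choice, probability 1; weight (1/4)·1 = 1/4.
If it is in either of boxes 2 and 3 (prior 1/4 each): that box was opened and seen not to hold the prize — ruled out; weight (1/4)·0 = 0 each.
If it is in box 4 (prior 1/4): the host has 3 equally likely choices, so probability 1/3; weight (1/4)·(1/3) = 1/12.
The weights sum to 1/3.
So P(the gold coin in box 1 | the host opened box 2 and box 3) = (1/4) / (1/3) = 3/4.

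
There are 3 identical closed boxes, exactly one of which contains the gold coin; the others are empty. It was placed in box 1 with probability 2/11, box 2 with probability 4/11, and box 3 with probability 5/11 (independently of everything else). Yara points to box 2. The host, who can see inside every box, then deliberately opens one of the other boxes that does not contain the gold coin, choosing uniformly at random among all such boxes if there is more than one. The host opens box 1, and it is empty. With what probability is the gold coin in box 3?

5/7

Apply Bayes' rule, conditioning on where the gold coin actually is.
If it is in box 1 (prior 2/11): the host opened box 1, so this case is ruled out; weight (2/11)·0 = 0.
If it is in box 2 (prior 4/11): the host has 2 equally likely choices, so probability 1/2; weight (4/11)·(1/2) = 2/11.
If it is in box 3 (prior 5/11): the host has no choice, probability 1; weight (5/11)·1 = 5/11.
The weights sum to 7/11.
So P(the gold coin in box 3 | the host opened box 1) = (5/11) / (7/11) = 5/7.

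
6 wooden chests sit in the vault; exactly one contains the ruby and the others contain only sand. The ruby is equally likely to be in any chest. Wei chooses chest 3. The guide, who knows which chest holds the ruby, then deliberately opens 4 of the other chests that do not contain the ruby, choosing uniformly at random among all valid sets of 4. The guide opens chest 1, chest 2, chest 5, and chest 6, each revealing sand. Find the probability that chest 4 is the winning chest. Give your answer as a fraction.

Apply Bayes' rule, conditioning on where the ruby actually is.
If it is in any of chests 1, 2, 5, and 6 (prior 1/6 each): that chest was opened and seen not to hold the prize — ruled out; weight (1/6)·0 = 0 each.
If it is in chest 3 (prior 1/6): the guide has 5 equally likely choices, so probability 1/5; weight (1/6)·(1/5) = 1/30.
If it is in chest 4 (prior 1/6): the guide has no choice, probability 1; weight (1/6)·1 = 1/6.
The weights sum to 1/5.
So P(the ruby in chest 4 | the guide opened chest 1, chest 2, chest 5, and chest 6) = (1/6) / (1/5) = 5/6.

5/6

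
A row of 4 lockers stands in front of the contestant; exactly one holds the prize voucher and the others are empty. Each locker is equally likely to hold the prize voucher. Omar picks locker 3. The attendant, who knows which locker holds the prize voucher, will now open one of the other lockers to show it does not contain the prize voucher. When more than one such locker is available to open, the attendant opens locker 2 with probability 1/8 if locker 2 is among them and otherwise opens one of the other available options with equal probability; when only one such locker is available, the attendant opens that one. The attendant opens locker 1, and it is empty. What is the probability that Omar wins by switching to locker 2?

Consider each possible location of the prize voucher in turn.
If it is in locker 1 (prior 1/4): the attendant opened locker 1, so this case is ruled out; weight (1/4)·0 = 0.
If it is in locker 2 (prior 1/4): locker 2 holds the prize so is unavailable; the attendant chooses uniformly among the 2 others, probability 1/2; weight (1/4)·(1/2) = 1/8.
If it is in locker 3 (prior 1/4): locker 2 is available but not opened; locker 1 gets probability (1 − 1/8)/2 = 7/16; weight (1/4)·(7/16) = 7/64.
If it is in locker 4 (prior 1/4): locker 2 is available but not opened, probability 7/8; weight (1/4)·(7/8) = 7/32.
The weights sum to 29/64.
So P(the prize voucher in locker 2 | the attendant opened locker 1) = (1/8) / (29/64) = 8/29.

8/29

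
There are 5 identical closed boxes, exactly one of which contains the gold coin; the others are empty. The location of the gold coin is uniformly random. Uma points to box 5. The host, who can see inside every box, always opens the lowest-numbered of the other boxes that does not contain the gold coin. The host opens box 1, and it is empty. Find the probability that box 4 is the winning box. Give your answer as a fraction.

1/4

Consider each possible location of the gold coin in turn.
If it is in box 1 (prior 1/5): the host opened box 1, so this case is ruled out; weight (1/5)·0 = 0.
If it is in any of boxes 2, 3, 4, and 5 (prior 1/5 each): box 1 is the lowest-numbered option available, probability 1; weight (1/5)·1 = 1/5 each.
The weights sum to 4/5.
So P(the gold coin in box 4 | the host opened box 1) = (1/5) / (4/5) = 1/4.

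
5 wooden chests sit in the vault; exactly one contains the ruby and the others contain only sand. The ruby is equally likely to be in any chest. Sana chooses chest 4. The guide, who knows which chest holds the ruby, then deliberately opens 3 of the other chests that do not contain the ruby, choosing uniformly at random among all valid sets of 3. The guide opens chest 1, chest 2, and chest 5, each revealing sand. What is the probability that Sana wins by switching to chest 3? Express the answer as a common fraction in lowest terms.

Condition on the true location of the ruby.
If it is in any of chests 1, 2, and 5 (prior 1/5 each): that chest was opened and seen not to hold the prize — ruled out; weight (1/5)·0 = 0 each.
If it is in chest 3 (prior 1/5): the guide has no choice, probability 1; weight (1/5)·1 = 1/5.
If it is in chest 4 (prior 1/5): the guide has 4 equally likely choices, so probability 1/4; weight (1/5)·(1/4) = 1/20.
The weights sum to 1/4.
So P(the ruby in chest 3 | the guide opened chest 1, chest 2, and chest 5) = (1/5) / (1/4) = 4/5.

4/5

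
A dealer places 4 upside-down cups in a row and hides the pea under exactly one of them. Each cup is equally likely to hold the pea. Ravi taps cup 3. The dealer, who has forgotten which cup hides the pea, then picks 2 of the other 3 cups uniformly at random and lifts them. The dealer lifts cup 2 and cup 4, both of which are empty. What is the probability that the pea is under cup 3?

1/2

Because the dealer chose which cups to lift without knowing where the pea is, the choice is independent of the prize location. Learning that none of the 2 opened cups holds the pea simply rules out those 2 locations and leaves the remaining 2 cups still equally likely by symmetry.
So P(the pea under cup 3) = 1/2.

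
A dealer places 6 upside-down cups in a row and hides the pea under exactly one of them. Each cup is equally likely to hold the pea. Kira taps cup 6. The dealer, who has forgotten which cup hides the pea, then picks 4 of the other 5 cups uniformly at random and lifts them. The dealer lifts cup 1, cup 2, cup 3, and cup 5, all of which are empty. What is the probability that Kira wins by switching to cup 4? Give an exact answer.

1/2

Because the dealer chose which cups to lift without knowing where the pea is, the choice is independent of the prize location. Learning that none of the 4 opened cups holds the pea simply rules out those 4 locations and leaves the remaining 2 cups still equally likely by symmetry.
So P(the pea under cup 4) = 1/2.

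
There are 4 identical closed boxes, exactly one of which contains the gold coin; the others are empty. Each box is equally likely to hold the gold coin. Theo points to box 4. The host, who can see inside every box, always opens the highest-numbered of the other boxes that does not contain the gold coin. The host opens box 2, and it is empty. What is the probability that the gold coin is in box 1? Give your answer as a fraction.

Condition on the true location of the gold coin.
If it is in either of boxes 1 and 4 (prior 1/4 each): the host would have opened box 3 instead, probability 0; weight (1/4)·0 = 0 each.
If it is in box 2 (prior 1/4): the host opened box 2, so this case is ruled out; weight (1/4)·0 = 0.
If it is in box 3 (prior 1/4): box 2 is the highest-numbered option available, probability 1; weight (1/4)·1 = 1/4.
The weights sum to 1/4.
So P(the gold coin in box 1 | the host opened box 2) = 0 / (1/4) = 0.

0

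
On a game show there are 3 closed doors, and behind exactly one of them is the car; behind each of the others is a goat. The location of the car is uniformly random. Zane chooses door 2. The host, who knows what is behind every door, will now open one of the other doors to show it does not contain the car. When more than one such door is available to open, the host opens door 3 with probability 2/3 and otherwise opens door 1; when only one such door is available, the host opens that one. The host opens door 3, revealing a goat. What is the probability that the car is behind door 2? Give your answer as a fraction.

Condition on the true location of the car.
If it is behind door 1 (prior 1/3): only door 3 is available, probability 1; weight (1/3)·1 = 1/3.
If it is behind door 2 (prior 1/3): door 3 is available, opened with probability 2/3; weight (1/3)·(2/3) = 2/9.
If it is behind door 3 (prior 1/3): the host opened door 3, so this case is ruled out; weight (1/3)·0 = 0.
The weights sum to 5/9.
So P(the car behind door 2 | the host opened door 3) = (2/9) / (5/9) = 2/5.

2/5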